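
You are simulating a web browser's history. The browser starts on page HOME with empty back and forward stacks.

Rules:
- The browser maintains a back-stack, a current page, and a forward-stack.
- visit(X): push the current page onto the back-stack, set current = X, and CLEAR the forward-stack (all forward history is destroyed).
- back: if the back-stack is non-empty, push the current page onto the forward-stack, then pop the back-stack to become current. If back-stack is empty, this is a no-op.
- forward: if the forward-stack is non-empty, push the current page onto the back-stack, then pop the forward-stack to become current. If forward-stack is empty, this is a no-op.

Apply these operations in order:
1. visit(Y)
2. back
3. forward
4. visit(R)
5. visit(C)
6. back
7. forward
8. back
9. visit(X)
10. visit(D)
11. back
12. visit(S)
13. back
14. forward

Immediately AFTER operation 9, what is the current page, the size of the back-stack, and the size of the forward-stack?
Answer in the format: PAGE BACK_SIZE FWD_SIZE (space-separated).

After 1 (visit(Y)): cur=Y back=1 fwd=0
After 2 (back): cur=HOME back=0 fwd=1
After 3 (forward): cur=Y back=1 fwd=0
After 4 (visit(R)): cur=R back=2 fwd=0
After 5 (visit(C)): cur=C back=3 fwd=0
After 6 (back): cur=R back=2 fwd=1
After 7 (forward): cur=C back=3 fwd=0
After 8 (back): cur=R back=2 fwd=1
After 9 (visit(X)): cur=X back=3 fwd=0

X 3 0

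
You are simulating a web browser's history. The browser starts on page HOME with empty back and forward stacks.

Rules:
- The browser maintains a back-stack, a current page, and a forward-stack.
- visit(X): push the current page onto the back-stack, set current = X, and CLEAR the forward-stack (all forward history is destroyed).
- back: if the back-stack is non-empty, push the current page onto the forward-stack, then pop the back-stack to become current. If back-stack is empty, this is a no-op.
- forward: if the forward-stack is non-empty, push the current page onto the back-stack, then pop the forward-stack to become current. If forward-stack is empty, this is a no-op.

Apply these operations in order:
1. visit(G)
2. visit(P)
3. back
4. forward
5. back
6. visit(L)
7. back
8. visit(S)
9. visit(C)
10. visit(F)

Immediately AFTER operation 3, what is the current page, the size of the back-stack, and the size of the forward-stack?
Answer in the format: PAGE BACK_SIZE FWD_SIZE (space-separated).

After 1 (visit(G)): cur=G back=1 fwd=0
After 2 (visit(P)): cur=P back=2 fwd=0
After 3 (back): cur=G back=1 fwd=1

G 1 1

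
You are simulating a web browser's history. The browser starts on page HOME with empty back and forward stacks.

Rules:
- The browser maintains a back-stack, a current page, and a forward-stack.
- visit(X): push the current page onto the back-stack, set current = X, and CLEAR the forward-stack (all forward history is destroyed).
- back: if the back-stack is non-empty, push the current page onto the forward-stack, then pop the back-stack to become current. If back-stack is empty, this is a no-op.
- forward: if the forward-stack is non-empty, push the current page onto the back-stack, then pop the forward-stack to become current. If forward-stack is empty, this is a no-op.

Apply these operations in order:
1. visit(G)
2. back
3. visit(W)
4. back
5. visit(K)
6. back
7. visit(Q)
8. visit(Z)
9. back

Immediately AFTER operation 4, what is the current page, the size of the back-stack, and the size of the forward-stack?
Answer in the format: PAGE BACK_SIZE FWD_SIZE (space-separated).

After 1 (visit(G)): cur=G back=1 fwd=0
After 2 (back): cur=HOME back=0 fwd=1
After 3 (visit(W)): cur=W back=1 fwd=0
After 4 (back): cur=HOME back=0 fwd=1

HOME 0 1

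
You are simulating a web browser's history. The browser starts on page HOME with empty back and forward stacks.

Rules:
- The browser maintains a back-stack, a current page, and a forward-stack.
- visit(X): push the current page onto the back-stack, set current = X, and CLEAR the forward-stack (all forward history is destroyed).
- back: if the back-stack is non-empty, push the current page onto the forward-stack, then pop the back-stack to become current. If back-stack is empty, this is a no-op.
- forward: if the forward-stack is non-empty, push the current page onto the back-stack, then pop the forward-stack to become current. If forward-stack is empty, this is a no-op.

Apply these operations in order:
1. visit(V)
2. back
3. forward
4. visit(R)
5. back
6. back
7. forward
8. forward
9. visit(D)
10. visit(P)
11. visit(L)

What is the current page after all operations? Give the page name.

Answer: L

Derivation:
After 1 (visit(V)): cur=V back=1 fwd=0
After 2 (back): cur=HOME back=0 fwd=1
After 3 (forward): cur=V back=1 fwd=0
After 4 (visit(R)): cur=R back=2 fwd=0
After 5 (back): cur=V back=1 fwd=1
After 6 (back): cur=HOME back=0 fwd=2
After 7 (forward): cur=V back=1 fwd=1
After 8 (forward): cur=R back=2 fwd=0
After 9 (visit(D)): cur=D back=3 fwd=0
After 10 (visit(P)): cur=P back=4 fwd=0
After 11 (visit(L)): cur=L back=5 fwd=0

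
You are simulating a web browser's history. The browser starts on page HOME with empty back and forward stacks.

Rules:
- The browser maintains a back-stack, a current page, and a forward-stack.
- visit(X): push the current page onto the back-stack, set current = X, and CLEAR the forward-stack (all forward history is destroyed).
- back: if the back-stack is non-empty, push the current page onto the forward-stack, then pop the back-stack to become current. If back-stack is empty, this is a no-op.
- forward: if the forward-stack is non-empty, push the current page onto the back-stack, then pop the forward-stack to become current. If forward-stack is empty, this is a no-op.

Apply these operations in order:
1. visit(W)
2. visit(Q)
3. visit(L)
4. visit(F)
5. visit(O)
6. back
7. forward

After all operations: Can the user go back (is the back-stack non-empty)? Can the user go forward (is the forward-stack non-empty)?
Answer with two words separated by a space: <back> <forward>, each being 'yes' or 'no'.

After 1 (visit(W)): cur=W back=1 fwd=0
After 2 (visit(Q)): cur=Q back=2 fwd=0
After 3 (visit(L)): cur=L back=3 fwd=0
After 4 (visit(F)): cur=F back=4 fwd=0
After 5 (visit(O)): cur=O back=5 fwd=0
After 6 (back): cur=F back=4 fwd=1
After 7 (forward): cur=O back=5 fwd=0

Answer: yes no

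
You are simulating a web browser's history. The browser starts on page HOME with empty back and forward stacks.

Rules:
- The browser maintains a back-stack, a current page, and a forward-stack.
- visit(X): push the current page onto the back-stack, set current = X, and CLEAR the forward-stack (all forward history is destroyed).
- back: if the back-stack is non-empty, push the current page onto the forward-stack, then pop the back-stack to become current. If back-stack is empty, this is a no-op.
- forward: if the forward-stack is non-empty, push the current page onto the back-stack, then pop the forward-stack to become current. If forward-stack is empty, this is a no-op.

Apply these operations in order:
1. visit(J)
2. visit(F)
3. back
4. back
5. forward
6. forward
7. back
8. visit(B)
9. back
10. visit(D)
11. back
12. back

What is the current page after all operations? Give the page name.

After 1 (visit(J)): cur=J back=1 fwd=0
After 2 (visit(F)): cur=F back=2 fwd=0
After 3 (back): cur=J back=1 fwd=1
After 4 (back): cur=HOME back=0 fwd=2
After 5 (forward): cur=J back=1 fwd=1
After 6 (forward): cur=F back=2 fwd=0
After 7 (back): cur=J back=1 fwd=1
After 8 (visit(B)): cur=B back=2 fwd=0
After 9 (back): cur=J back=1 fwd=1
After 10 (visit(D)): cur=D back=2 fwd=0
After 11 (back): cur=J back=1 fwd=1
After 12 (back): cur=HOME back=0 fwd=2

Answer: HOME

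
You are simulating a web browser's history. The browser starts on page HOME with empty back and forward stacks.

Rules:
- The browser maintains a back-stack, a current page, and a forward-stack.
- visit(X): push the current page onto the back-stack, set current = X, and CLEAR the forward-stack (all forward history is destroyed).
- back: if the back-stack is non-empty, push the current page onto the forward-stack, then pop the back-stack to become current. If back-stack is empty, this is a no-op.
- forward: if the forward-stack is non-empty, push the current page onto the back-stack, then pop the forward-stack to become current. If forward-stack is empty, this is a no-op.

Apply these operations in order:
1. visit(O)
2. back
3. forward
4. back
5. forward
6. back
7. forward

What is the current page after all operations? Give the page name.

After 1 (visit(O)): cur=O back=1 fwd=0
After 2 (back): cur=HOME back=0 fwd=1
After 3 (forward): cur=O back=1 fwd=0
After 4 (back): cur=HOME back=0 fwd=1
After 5 (forward): cur=O back=1 fwd=0
After 6 (back): cur=HOME back=0 fwd=1
After 7 (forward): cur=O back=1 fwd=0

Answer: O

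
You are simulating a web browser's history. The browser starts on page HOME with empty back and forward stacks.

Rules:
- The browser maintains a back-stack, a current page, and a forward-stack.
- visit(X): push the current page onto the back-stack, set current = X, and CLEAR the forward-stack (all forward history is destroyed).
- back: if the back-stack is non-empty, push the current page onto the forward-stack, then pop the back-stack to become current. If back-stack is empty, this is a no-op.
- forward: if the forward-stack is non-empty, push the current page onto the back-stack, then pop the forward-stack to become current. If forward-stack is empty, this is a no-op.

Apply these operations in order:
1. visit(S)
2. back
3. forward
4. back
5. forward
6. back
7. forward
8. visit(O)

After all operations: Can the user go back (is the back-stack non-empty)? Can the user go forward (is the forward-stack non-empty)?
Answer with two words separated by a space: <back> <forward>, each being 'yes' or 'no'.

Answer: yes no

Derivation:
After 1 (visit(S)): cur=S back=1 fwd=0
After 2 (back): cur=HOME back=0 fwd=1
After 3 (forward): cur=S back=1 fwd=0
After 4 (back): cur=HOME back=0 fwd=1
After 5 (forward): cur=S back=1 fwd=0
After 6 (back): cur=HOME back=0 fwd=1
After 7 (forward): cur=S back=1 fwd=0
After 8 (visit(O)): cur=O back=2 fwd=0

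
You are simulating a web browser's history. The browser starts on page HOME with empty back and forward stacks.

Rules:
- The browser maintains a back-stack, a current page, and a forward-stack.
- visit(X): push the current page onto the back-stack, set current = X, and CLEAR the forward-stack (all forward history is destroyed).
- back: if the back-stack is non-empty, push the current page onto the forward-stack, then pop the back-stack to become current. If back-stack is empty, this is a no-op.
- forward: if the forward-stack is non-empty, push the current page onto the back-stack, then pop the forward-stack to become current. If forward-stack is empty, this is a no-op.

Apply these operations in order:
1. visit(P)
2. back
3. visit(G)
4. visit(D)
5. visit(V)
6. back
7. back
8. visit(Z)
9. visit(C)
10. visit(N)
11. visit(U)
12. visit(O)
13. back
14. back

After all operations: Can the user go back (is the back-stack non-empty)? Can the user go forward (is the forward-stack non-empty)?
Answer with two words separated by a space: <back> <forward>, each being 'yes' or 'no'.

After 1 (visit(P)): cur=P back=1 fwd=0
After 2 (back): cur=HOME back=0 fwd=1
After 3 (visit(G)): cur=G back=1 fwd=0
After 4 (visit(D)): cur=D back=2 fwd=0
After 5 (visit(V)): cur=V back=3 fwd=0
After 6 (back): cur=D back=2 fwd=1
After 7 (back): cur=G back=1 fwd=2
After 8 (visit(Z)): cur=Z back=2 fwd=0
After 9 (visit(C)): cur=C back=3 fwd=0
After 10 (visit(N)): cur=N back=4 fwd=0
After 11 (visit(U)): cur=U back=5 fwd=0
After 12 (visit(O)): cur=O back=6 fwd=0
After 13 (back): cur=U back=5 fwd=1
After 14 (back): cur=N back=4 fwd=2

Answer: yes yes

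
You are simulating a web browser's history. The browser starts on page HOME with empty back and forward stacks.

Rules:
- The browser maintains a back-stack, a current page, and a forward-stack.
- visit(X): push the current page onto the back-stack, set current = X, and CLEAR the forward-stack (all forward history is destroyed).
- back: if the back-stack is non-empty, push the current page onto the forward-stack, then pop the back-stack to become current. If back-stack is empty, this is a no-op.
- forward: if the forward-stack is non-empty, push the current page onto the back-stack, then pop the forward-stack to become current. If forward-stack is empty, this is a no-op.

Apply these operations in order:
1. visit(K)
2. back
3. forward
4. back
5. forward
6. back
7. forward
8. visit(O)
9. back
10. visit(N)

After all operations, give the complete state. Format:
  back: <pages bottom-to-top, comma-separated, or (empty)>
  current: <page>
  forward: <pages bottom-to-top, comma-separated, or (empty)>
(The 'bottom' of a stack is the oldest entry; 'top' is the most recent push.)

After 1 (visit(K)): cur=K back=1 fwd=0
After 2 (back): cur=HOME back=0 fwd=1
After 3 (forward): cur=K back=1 fwd=0
After 4 (back): cur=HOME back=0 fwd=1
After 5 (forward): cur=K back=1 fwd=0
After 6 (back): cur=HOME back=0 fwd=1
After 7 (forward): cur=K back=1 fwd=0
After 8 (visit(O)): cur=O back=2 fwd=0
After 9 (back): cur=K back=1 fwd=1
After 10 (visit(N)): cur=N back=2 fwd=0

Answer: back: HOME,K
current: N
forward: (empty)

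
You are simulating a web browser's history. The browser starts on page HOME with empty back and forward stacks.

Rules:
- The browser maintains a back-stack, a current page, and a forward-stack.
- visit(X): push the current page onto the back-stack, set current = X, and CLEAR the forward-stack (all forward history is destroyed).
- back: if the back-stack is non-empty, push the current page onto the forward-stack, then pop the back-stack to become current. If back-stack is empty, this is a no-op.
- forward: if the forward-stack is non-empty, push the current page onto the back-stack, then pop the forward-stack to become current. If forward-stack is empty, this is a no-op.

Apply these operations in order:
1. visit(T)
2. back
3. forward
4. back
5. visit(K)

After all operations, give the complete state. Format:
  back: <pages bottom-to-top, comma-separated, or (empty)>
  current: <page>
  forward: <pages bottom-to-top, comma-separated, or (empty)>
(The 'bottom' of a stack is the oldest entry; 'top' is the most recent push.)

After 1 (visit(T)): cur=T back=1 fwd=0
After 2 (back): cur=HOME back=0 fwd=1
After 3 (forward): cur=T back=1 fwd=0
After 4 (back): cur=HOME back=0 fwd=1
After 5 (visit(K)): cur=K back=1 fwd=0

Answer: back: HOME
current: K
forward: (empty)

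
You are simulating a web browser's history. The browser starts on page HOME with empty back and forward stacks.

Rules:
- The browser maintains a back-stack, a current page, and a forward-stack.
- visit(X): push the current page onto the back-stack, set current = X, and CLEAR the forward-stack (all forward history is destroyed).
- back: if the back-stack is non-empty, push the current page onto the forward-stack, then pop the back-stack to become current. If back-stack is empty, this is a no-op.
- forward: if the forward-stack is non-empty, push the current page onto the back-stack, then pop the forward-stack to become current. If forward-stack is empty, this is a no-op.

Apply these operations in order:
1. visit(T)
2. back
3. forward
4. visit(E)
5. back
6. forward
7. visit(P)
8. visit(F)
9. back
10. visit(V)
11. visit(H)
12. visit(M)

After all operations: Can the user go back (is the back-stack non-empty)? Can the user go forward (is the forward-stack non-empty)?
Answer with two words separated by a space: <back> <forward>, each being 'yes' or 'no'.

After 1 (visit(T)): cur=T back=1 fwd=0
After 2 (back): cur=HOME back=0 fwd=1
After 3 (forward): cur=T back=1 fwd=0
After 4 (visit(E)): cur=E back=2 fwd=0
After 5 (back): cur=T back=1 fwd=1
After 6 (forward): cur=E back=2 fwd=0
After 7 (visit(P)): cur=P back=3 fwd=0
After 8 (visit(F)): cur=F back=4 fwd=0
After 9 (back): cur=P back=3 fwd=1
After 10 (visit(V)): cur=V back=4 fwd=0
After 11 (visit(H)): cur=H back=5 fwd=0
After 12 (visit(M)): cur=M back=6 fwd=0

Answer: yes no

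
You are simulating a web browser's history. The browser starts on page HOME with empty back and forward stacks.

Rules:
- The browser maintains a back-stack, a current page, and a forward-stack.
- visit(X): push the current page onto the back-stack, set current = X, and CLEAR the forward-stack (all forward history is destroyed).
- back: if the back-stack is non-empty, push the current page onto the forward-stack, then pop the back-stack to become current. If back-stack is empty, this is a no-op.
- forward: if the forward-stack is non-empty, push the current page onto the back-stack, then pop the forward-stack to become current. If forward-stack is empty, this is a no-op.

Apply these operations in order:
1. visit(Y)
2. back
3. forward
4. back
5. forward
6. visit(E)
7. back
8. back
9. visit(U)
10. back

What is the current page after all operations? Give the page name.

Answer: HOME

Derivation:
After 1 (visit(Y)): cur=Y back=1 fwd=0
After 2 (back): cur=HOME back=0 fwd=1
After 3 (forward): cur=Y back=1 fwd=0
After 4 (back): cur=HOME back=0 fwd=1
After 5 (forward): cur=Y back=1 fwd=0
After 6 (visit(E)): cur=E back=2 fwd=0
After 7 (back): cur=Y back=1 fwd=1
After 8 (back): cur=HOME back=0 fwd=2
After 9 (visit(U)): cur=U back=1 fwd=0
After 10 (back): cur=HOME back=0 fwd=1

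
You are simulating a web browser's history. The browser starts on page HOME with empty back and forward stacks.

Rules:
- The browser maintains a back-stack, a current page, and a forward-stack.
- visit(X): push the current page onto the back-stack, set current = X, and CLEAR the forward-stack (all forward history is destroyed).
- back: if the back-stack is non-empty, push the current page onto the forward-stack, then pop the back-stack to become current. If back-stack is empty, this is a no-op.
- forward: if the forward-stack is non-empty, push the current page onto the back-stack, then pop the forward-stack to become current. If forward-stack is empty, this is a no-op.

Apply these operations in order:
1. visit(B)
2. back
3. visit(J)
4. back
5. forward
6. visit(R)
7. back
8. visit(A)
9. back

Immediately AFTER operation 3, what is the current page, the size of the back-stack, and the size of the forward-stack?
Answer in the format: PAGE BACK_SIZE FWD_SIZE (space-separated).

After 1 (visit(B)): cur=B back=1 fwd=0
After 2 (back): cur=HOME back=0 fwd=1
After 3 (visit(J)): cur=J back=1 fwd=0

J 1 0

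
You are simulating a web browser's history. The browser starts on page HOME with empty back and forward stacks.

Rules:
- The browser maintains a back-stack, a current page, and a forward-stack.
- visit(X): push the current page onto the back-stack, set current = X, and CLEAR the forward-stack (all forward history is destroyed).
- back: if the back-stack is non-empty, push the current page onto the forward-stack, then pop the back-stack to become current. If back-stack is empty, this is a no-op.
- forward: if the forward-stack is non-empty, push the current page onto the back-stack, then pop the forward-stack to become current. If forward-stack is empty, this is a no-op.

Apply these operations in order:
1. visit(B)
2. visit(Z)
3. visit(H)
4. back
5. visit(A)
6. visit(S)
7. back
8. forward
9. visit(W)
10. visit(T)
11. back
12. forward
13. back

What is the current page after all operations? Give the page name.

After 1 (visit(B)): cur=B back=1 fwd=0
After 2 (visit(Z)): cur=Z back=2 fwd=0
After 3 (visit(H)): cur=H back=3 fwd=0
After 4 (back): cur=Z back=2 fwd=1
After 5 (visit(A)): cur=A back=3 fwd=0
After 6 (visit(S)): cur=S back=4 fwd=0
After 7 (back): cur=A back=3 fwd=1
After 8 (forward): cur=S back=4 fwd=0
After 9 (visit(W)): cur=W back=5 fwd=0
After 10 (visit(T)): cur=T back=6 fwd=0
After 11 (back): cur=W back=5 fwd=1
After 12 (forward): cur=T back=6 fwd=0
After 13 (back): cur=W back=5 fwd=1

Answer: W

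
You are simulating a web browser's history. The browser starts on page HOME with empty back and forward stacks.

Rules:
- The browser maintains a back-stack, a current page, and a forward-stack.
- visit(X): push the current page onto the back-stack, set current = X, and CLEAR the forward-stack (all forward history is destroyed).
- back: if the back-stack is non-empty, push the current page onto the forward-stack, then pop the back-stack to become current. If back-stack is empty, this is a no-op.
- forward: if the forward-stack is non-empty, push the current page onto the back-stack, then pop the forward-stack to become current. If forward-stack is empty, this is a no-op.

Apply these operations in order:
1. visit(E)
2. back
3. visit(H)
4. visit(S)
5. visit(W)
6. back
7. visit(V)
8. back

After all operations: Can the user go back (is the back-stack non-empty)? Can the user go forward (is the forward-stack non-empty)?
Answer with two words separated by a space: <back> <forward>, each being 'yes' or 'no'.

After 1 (visit(E)): cur=E back=1 fwd=0
After 2 (back): cur=HOME back=0 fwd=1
After 3 (visit(H)): cur=H back=1 fwd=0
After 4 (visit(S)): cur=S back=2 fwd=0
After 5 (visit(W)): cur=W back=3 fwd=0
After 6 (back): cur=S back=2 fwd=1
After 7 (visit(V)): cur=V back=3 fwd=0
After 8 (back): cur=S back=2 fwd=1

Answer: yes yes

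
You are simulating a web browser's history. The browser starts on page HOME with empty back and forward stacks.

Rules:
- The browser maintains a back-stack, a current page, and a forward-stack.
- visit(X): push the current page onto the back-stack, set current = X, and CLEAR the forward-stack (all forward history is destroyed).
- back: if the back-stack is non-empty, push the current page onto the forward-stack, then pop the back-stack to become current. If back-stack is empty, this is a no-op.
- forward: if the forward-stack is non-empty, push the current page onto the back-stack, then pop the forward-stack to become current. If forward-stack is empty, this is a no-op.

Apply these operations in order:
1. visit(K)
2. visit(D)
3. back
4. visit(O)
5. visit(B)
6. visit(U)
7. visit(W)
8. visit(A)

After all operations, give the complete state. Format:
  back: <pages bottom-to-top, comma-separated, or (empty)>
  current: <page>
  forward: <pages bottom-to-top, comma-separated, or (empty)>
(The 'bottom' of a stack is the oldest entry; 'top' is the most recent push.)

Answer: back: HOME,K,O,B,U,W
current: A
forward: (empty)

Derivation:
After 1 (visit(K)): cur=K back=1 fwd=0
After 2 (visit(D)): cur=D back=2 fwd=0
After 3 (back): cur=K back=1 fwd=1
After 4 (visit(O)): cur=O back=2 fwd=0
After 5 (visit(B)): cur=B back=3 fwd=0
After 6 (visit(U)): cur=U back=4 fwd=0
After 7 (visit(W)): cur=W back=5 fwd=0
After 8 (visit(A)): cur=A back=6 fwd=0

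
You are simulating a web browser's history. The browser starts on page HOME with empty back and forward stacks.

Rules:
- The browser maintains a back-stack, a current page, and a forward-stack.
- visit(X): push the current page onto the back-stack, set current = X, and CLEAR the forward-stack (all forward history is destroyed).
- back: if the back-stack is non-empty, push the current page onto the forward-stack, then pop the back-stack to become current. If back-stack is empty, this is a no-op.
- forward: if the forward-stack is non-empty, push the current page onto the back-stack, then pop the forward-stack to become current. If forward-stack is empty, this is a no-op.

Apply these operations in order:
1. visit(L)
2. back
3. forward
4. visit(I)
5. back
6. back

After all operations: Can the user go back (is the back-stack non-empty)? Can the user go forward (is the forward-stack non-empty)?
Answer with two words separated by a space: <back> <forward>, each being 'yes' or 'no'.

Answer: no yes

Derivation:
After 1 (visit(L)): cur=L back=1 fwd=0
After 2 (back): cur=HOME back=0 fwd=1
After 3 (forward): cur=L back=1 fwd=0
After 4 (visit(I)): cur=I back=2 fwd=0
After 5 (back): cur=L back=1 fwd=1
After 6 (back): cur=HOME back=0 fwd=2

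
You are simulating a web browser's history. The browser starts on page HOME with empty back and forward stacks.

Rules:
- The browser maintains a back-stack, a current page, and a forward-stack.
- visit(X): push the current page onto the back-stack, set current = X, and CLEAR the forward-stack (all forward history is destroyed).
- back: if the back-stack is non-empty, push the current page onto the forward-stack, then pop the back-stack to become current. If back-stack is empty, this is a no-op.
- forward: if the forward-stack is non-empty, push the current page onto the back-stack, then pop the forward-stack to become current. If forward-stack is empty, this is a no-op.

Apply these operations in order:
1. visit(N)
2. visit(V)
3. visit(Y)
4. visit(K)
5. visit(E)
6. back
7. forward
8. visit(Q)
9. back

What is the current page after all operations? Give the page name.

Answer: E

Derivation:
After 1 (visit(N)): cur=N back=1 fwd=0
After 2 (visit(V)): cur=V back=2 fwd=0
After 3 (visit(Y)): cur=Y back=3 fwd=0
After 4 (visit(K)): cur=K back=4 fwd=0
After 5 (visit(E)): cur=E back=5 fwd=0
After 6 (back): cur=K back=4 fwd=1
After 7 (forward): cur=E back=5 fwd=0
After 8 (visit(Q)): cur=Q back=6 fwd=0
After 9 (back): cur=E back=5 fwd=1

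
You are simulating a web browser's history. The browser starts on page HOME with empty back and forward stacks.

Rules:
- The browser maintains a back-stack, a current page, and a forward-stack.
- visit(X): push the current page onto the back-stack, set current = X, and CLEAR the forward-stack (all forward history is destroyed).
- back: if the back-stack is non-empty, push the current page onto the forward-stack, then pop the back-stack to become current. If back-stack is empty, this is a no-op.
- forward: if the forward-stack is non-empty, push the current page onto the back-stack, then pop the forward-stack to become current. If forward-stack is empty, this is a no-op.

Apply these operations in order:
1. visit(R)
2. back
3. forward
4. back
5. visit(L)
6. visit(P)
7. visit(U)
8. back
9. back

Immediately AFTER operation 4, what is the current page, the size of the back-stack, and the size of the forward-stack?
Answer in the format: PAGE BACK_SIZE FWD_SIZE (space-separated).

After 1 (visit(R)): cur=R back=1 fwd=0
After 2 (back): cur=HOME back=0 fwd=1
After 3 (forward): cur=R back=1 fwd=0
After 4 (back): cur=HOME back=0 fwd=1

HOME 0 1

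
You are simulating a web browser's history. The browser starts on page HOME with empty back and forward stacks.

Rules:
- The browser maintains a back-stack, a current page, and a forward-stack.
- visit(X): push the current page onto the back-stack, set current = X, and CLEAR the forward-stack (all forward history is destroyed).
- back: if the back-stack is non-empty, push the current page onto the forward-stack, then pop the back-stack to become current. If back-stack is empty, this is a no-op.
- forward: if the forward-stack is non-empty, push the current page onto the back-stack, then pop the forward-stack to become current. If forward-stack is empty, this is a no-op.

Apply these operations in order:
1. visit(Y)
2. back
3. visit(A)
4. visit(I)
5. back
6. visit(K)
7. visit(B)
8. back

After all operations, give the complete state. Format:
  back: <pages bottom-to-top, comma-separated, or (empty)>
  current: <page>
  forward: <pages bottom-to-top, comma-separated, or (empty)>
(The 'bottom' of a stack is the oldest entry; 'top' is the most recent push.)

Answer: back: HOME,A
current: K
forward: B

Derivation:
After 1 (visit(Y)): cur=Y back=1 fwd=0
After 2 (back): cur=HOME back=0 fwd=1
After 3 (visit(A)): cur=A back=1 fwd=0
After 4 (visit(I)): cur=I back=2 fwd=0
After 5 (back): cur=A back=1 fwd=1
After 6 (visit(K)): cur=K back=2 fwd=0
After 7 (visit(B)): cur=B back=3 fwd=0
After 8 (back): cur=K back=2 fwd=1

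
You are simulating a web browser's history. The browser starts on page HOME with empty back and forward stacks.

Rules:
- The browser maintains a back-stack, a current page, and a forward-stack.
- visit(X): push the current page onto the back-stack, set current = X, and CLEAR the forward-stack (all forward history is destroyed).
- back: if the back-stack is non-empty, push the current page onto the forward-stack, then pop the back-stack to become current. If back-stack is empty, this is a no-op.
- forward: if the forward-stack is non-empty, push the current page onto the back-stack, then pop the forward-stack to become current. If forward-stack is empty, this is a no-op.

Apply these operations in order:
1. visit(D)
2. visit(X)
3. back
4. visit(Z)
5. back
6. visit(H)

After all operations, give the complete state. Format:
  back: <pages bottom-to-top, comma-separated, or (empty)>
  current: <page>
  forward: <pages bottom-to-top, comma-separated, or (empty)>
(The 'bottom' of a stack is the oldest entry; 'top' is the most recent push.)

Answer: back: HOME,D
current: H
forward: (empty)

Derivation:
After 1 (visit(D)): cur=D back=1 fwd=0
After 2 (visit(X)): cur=X back=2 fwd=0
After 3 (back): cur=D back=1 fwd=1
After 4 (visit(Z)): cur=Z back=2 fwd=0
After 5 (back): cur=D back=1 fwd=1
After 6 (visit(H)): cur=H back=2 fwd=0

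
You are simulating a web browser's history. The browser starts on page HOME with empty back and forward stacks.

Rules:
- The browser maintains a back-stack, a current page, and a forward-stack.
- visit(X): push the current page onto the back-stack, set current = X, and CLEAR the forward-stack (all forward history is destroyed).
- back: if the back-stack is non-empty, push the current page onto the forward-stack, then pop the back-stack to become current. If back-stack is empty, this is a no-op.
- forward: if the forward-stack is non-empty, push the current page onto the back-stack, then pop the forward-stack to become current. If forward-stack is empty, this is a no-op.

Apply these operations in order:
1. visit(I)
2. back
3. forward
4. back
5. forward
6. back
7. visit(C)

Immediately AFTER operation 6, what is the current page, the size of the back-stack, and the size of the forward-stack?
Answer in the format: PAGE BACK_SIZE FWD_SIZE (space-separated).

After 1 (visit(I)): cur=I back=1 fwd=0
After 2 (back): cur=HOME back=0 fwd=1
After 3 (forward): cur=I back=1 fwd=0
After 4 (back): cur=HOME back=0 fwd=1
After 5 (forward): cur=I back=1 fwd=0
After 6 (back): cur=HOME back=0 fwd=1

HOME 0 1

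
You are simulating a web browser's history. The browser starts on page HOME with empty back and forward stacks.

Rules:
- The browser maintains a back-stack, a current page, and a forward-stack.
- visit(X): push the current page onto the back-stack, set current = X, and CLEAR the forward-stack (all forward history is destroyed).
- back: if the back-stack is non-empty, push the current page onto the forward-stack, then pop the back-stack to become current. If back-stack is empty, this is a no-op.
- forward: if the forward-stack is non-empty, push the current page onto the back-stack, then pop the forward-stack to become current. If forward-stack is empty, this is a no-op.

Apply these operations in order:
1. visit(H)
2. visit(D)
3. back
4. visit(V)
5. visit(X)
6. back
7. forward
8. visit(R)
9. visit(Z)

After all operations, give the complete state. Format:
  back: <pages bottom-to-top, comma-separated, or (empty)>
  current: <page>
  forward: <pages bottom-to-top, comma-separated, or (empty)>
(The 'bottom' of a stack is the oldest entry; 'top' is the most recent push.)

After 1 (visit(H)): cur=H back=1 fwd=0
After 2 (visit(D)): cur=D back=2 fwd=0
After 3 (back): cur=H back=1 fwd=1
After 4 (visit(V)): cur=V back=2 fwd=0
After 5 (visit(X)): cur=X back=3 fwd=0
After 6 (back): cur=V back=2 fwd=1
After 7 (forward): cur=X back=3 fwd=0
After 8 (visit(R)): cur=R back=4 fwd=0
After 9 (visit(Z)): cur=Z back=5 fwd=0

Answer: back: HOME,H,V,X,R
current: Z
forward: (empty)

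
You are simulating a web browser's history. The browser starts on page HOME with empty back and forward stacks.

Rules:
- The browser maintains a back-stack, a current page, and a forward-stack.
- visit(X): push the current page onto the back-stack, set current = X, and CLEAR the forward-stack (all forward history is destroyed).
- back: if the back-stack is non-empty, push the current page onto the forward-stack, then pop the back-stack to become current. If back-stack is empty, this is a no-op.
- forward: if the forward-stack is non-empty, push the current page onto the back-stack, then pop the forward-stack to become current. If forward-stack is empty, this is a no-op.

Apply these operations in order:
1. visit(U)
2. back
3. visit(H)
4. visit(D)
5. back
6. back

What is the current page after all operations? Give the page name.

After 1 (visit(U)): cur=U back=1 fwd=0
After 2 (back): cur=HOME back=0 fwd=1
After 3 (visit(H)): cur=H back=1 fwd=0
After 4 (visit(D)): cur=D back=2 fwd=0
After 5 (back): cur=H back=1 fwd=1
After 6 (back): cur=HOME back=0 fwd=2

Answer: HOME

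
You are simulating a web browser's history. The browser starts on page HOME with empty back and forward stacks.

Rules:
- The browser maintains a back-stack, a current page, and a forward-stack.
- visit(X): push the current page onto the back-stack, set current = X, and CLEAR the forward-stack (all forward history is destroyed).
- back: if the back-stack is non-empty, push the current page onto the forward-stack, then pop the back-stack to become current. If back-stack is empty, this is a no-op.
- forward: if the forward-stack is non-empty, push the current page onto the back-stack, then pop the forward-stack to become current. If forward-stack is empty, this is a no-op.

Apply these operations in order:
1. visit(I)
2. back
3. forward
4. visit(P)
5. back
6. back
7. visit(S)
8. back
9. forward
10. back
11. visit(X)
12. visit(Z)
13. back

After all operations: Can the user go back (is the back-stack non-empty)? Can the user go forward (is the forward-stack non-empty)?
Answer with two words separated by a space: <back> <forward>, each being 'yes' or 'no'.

After 1 (visit(I)): cur=I back=1 fwd=0
After 2 (back): cur=HOME back=0 fwd=1
After 3 (forward): cur=I back=1 fwd=0
After 4 (visit(P)): cur=P back=2 fwd=0
After 5 (back): cur=I back=1 fwd=1
After 6 (back): cur=HOME back=0 fwd=2
After 7 (visit(S)): cur=S back=1 fwd=0
After 8 (back): cur=HOME back=0 fwd=1
After 9 (forward): cur=S back=1 fwd=0
After 10 (back): cur=HOME back=0 fwd=1
After 11 (visit(X)): cur=X back=1 fwd=0
After 12 (visit(Z)): cur=Z back=2 fwd=0
After 13 (back): cur=X back=1 fwd=1

Answer: yes yes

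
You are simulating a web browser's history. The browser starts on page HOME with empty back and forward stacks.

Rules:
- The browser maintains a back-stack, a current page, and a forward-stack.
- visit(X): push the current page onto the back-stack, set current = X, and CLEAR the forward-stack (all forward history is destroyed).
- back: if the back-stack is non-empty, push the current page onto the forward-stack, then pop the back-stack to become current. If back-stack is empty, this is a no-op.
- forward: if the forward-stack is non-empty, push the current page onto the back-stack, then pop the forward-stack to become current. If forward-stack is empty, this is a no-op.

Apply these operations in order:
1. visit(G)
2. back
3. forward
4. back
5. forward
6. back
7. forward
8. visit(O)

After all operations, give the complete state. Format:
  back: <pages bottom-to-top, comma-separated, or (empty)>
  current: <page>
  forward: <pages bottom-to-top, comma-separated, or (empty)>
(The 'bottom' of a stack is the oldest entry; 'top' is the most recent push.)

Answer: back: HOME,G
current: O
forward: (empty)

Derivation:
After 1 (visit(G)): cur=G back=1 fwd=0
After 2 (back): cur=HOME back=0 fwd=1
After 3 (forward): cur=G back=1 fwd=0
After 4 (back): cur=HOME back=0 fwd=1
After 5 (forward): cur=G back=1 fwd=0
After 6 (back): cur=HOME back=0 fwd=1
After 7 (forward): cur=G back=1 fwd=0
After 8 (visit(O)): cur=O back=2 fwd=0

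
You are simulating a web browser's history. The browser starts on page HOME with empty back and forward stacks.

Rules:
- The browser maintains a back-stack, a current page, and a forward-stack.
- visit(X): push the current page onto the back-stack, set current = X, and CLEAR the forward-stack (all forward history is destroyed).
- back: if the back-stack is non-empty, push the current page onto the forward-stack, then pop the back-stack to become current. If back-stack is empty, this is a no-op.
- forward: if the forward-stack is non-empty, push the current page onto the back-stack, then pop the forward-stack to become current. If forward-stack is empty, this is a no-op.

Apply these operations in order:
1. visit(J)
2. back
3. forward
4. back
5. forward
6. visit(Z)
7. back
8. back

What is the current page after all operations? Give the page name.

Answer: HOME

Derivation:
After 1 (visit(J)): cur=J back=1 fwd=0
After 2 (back): cur=HOME back=0 fwd=1
After 3 (forward): cur=J back=1 fwd=0
After 4 (back): cur=HOME back=0 fwd=1
After 5 (forward): cur=J back=1 fwd=0
After 6 (visit(Z)): cur=Z back=2 fwd=0
After 7 (back): cur=J back=1 fwd=1
After 8 (back): cur=HOME back=0 fwd=2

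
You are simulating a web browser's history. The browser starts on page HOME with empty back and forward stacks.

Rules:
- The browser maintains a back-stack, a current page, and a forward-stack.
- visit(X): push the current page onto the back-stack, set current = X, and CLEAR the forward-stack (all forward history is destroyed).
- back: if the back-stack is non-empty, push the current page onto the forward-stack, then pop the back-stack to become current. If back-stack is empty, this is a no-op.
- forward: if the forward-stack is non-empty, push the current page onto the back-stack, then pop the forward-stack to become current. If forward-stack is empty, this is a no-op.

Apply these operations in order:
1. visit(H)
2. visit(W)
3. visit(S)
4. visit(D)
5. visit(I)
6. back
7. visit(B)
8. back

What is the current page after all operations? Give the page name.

After 1 (visit(H)): cur=H back=1 fwd=0
After 2 (visit(W)): cur=W back=2 fwd=0
After 3 (visit(S)): cur=S back=3 fwd=0
After 4 (visit(D)): cur=D back=4 fwd=0
After 5 (visit(I)): cur=I back=5 fwd=0
After 6 (back): cur=D back=4 fwd=1
After 7 (visit(B)): cur=B back=5 fwd=0
After 8 (back): cur=D back=4 fwd=1

Answer: D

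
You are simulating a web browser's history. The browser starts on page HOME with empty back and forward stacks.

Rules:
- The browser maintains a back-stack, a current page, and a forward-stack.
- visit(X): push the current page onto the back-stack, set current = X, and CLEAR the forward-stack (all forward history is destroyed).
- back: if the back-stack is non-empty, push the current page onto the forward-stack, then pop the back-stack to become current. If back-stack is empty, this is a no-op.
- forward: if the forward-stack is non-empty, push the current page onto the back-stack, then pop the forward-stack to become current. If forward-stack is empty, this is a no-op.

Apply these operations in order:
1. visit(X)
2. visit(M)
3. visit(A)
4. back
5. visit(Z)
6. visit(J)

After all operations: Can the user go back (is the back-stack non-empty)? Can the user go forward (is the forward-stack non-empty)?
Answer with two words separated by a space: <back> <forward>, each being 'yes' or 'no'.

Answer: yes no

Derivation:
After 1 (visit(X)): cur=X back=1 fwd=0
After 2 (visit(M)): cur=M back=2 fwd=0
After 3 (visit(A)): cur=A back=3 fwd=0
After 4 (back): cur=M back=2 fwd=1
After 5 (visit(Z)): cur=Z back=3 fwd=0
After 6 (visit(J)): cur=J back=4 fwd=0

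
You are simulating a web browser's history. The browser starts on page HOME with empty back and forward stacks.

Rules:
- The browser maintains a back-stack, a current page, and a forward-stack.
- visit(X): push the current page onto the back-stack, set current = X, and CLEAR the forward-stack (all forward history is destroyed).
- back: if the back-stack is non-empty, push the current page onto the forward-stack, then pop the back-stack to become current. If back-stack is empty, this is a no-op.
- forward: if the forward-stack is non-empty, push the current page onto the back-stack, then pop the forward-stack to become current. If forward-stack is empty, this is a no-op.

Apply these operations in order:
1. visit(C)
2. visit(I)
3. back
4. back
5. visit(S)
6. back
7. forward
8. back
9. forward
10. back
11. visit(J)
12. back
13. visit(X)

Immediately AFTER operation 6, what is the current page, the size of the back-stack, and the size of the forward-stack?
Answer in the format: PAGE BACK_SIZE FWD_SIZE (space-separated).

After 1 (visit(C)): cur=C back=1 fwd=0
After 2 (visit(I)): cur=I back=2 fwd=0
After 3 (back): cur=C back=1 fwd=1
After 4 (back): cur=HOME back=0 fwd=2
After 5 (visit(S)): cur=S back=1 fwd=0
After 6 (back): cur=HOME back=0 fwd=1

HOME 0 1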